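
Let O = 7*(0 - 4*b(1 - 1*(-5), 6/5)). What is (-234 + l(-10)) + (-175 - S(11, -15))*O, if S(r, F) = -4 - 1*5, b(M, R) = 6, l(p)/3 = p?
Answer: 27624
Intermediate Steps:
l(p) = 3*p
S(r, F) = -9 (S(r, F) = -4 - 5 = -9)
O = -168 (O = 7*(0 - 4*6) = 7*(0 - 24) = 7*(-24) = -168)
(-234 + l(-10)) + (-175 - S(11, -15))*O = (-234 + 3*(-10)) + (-175 - 1*(-9))*(-168) = (-234 - 30) + (-175 + 9)*(-168) = -264 - 166*(-168) = -264 + 27888 = 27624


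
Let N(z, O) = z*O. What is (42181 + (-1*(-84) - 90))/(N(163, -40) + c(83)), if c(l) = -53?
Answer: -6025/939 ≈ -6.4164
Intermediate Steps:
N(z, O) = O*z
(42181 + (-1*(-84) - 90))/(N(163, -40) + c(83)) = (42181 + (-1*(-84) - 90))/(-40*163 - 53) = (42181 + (84 - 90))/(-6520 - 53) = (42181 - 6)/(-6573) = 42175*(-1/6573) = -6025/939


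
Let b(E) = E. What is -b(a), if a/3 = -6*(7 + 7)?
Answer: 252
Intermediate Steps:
a = -252 (a = 3*(-6*(7 + 7)) = 3*(-6*14) = 3*(-84) = -252)
-b(a) = -1*(-252) = 252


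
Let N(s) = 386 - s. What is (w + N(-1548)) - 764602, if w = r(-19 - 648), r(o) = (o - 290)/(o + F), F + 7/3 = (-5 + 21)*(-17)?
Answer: -2153771561/2824 ≈ -7.6267e+5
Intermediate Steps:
F = -823/3 (F = -7/3 + (-5 + 21)*(-17) = -7/3 + 16*(-17) = -7/3 - 272 = -823/3 ≈ -274.33)
r(o) = (-290 + o)/(-823/3 + o) (r(o) = (o - 290)/(o - 823/3) = (-290 + o)/(-823/3 + o))
w = 2871/2824 (w = 3*(-290 + (-19 - 648))/(-823 + 3*(-19 - 648)) = 3*(-290 - 667)/(-823 + 3*(-667)) = 3*(-957)/(-823 - 2001) = 3*(-957)/(-2824) = 3*(-1/2824)*(-957) = 2871/2824 ≈ 1.0166)
(w + N(-1548)) - 764602 = (2871/2824 + (386 - 1*(-1548))) - 764602 = (2871/2824 + (386 + 1548)) - 764602 = (2871/2824 + 1934) - 764602 = 5464487/2824 - 764602 = -2153771561/2824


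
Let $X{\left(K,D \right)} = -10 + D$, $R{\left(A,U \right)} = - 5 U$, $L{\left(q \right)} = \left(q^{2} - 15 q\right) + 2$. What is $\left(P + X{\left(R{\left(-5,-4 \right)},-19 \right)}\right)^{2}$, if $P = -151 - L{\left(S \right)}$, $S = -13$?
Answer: $298116$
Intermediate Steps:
$L{\left(q \right)} = 2 + q^{2} - 15 q$
$P = -517$ ($P = -151 - \left(2 + \left(-13\right)^{2} - -195\right) = -151 - \left(2 + 169 + 195\right) = -151 - 366 = -517$)
$\left(P + X{\left(R{\left(-5,-4 \right)},-19 \right)}\right)^{2} = \left(-517 - 29\right)^{2} = \left(-546\right)^{2} = 298116$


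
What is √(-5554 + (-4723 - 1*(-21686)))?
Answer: √11409 ≈ 106.81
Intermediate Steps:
√(-5554 + (-4723 - 1*(-21686))) = √(-5554 + (-4723 + 21686)) = √(-5554 + 16963) = √11409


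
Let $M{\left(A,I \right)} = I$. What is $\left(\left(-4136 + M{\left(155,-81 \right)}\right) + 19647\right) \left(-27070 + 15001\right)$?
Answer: $-186224670$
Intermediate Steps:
$\left(\left(-4136 + M{\left(155,-81 \right)}\right) + 19647\right) \left(-27070 + 15001\right) = \left(\left(-4136 - 81\right) + 19647\right) \left(-27070 + 15001\right) = \left(-4217 + 19647\right) \left(-12069\right) = 15430 \left(-12069\right) = -186224670$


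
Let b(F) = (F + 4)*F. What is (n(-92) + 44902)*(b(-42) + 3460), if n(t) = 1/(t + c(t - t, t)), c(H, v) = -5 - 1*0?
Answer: 22021372608/97 ≈ 2.2702e+8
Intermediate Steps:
c(H, v) = -5 (c(H, v) = -5 + 0 = -5)
n(t) = 1/(-5 + t) (n(t) = 1/(t - 5) = 1/(-5 + t))
b(F) = F*(4 + F) (b(F) = (4 + F)*F = F*(4 + F))
(n(-92) + 44902)*(b(-42) + 3460) = (1/(-5 - 92) + 44902)*(-42*(4 - 42) + 3460) = (1/(-97) + 44902)*(-42*(-38) + 3460) = (-1/97 + 44902)*(1596 + 3460) = (4355493/97)*5056 = 22021372608/97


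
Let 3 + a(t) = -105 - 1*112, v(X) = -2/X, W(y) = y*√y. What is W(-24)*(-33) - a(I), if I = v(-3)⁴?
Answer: 220 + 1584*I*√6 ≈ 220.0 + 3880.0*I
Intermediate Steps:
W(y) = y^(3/2)
I = 16/81 (I = (-2/(-3))⁴ = (-2*(-⅓))⁴ = (⅔)⁴ = 16/81 ≈ 0.19753)
a(t) = -220 (a(t) = -3 + (-105 - 1*112) = -3 + (-105 - 112) = -3 - 217 = -220)
W(-24)*(-33) - a(I) = (-24)^(3/2)*(-33) - 1*(-220) = -48*I*√6*(-33) + 220 = 1584*I*√6 + 220 = 220 + 1584*I*√6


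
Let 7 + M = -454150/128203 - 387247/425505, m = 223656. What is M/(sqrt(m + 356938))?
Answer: -312373222748*sqrt(580594)/15835996731551955 ≈ -0.015030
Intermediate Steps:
M = -624746445496/54551017515 (M = -7 + (-454150/128203 - 387247/425505) = -7 - 242889322891/54551017515 = -624746445496/54551017515 ≈ -11.453)
M/(sqrt(m + 356938)) = -624746445496/(54551017515*sqrt(223656 + 356938)) = -624746445496*sqrt(580594)/580594/54551017515 = -312373222748*sqrt(580594)/15835996731551955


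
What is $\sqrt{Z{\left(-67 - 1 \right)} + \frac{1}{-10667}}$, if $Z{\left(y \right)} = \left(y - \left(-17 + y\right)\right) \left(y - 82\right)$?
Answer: $\frac{i \sqrt{290151477617}}{10667} \approx 50.497 i$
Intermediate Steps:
$Z{\left(y \right)} = -1394 + 17 y$ ($Z{\left(y \right)} = 17 \left(-82 + y\right) = -1394 + 17 y$)
$\sqrt{Z{\left(-67 - 1 \right)} + \frac{1}{-10667}} = \sqrt{\left(-1394 + 17 \left(-67 - 1\right)\right) + \frac{1}{-10667}} = \sqrt{\left(-1394 + 17 \left(-68\right)\right) - \frac{1}{10667}} = \sqrt{\left(-1394 - 1156\right) - \frac{1}{10667}} = \sqrt{-2550 - \frac{1}{10667}} = \sqrt{- \frac{27200851}{10667}} = \frac{i \sqrt{290151477617}}{10667}$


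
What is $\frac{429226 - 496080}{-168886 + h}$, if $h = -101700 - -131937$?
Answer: $\frac{66854}{138649} \approx 0.48218$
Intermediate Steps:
$h = 30237$ ($h = -101700 + 131937 = 30237$)
$\frac{429226 - 496080}{-168886 + h} = \frac{429226 - 496080}{-168886 + 30237} = - \frac{66854}{-138649} = \left(-66854\right) \left(- \frac{1}{138649}\right) = \frac{66854}{138649}$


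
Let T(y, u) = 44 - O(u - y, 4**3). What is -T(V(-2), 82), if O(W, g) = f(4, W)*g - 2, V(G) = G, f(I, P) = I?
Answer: 210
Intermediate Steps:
O(W, g) = -2 + 4*g (O(W, g) = 4*g - 2 = -2 + 4*g)
T(y, u) = -210 (T(y, u) = 44 - (-2 + 4*4**3) = 44 - (-2 + 4*64) = 44 - (-2 + 256) = 44 - 1*254 = 44 - 254 = -210)
-T(V(-2), 82) = -1*(-210) = 210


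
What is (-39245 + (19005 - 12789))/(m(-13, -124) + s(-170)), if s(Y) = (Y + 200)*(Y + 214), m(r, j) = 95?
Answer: -33029/1415 ≈ -23.342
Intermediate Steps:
s(Y) = (200 + Y)*(214 + Y)
(-39245 + (19005 - 12789))/(m(-13, -124) + s(-170)) = (-39245 + (19005 - 12789))/(95 + (42800 + (-170)² + 414*(-170))) = (-39245 + 6216)/(95 + (42800 + 28900 - 70380)) = -33029/(95 + 1320) = -33029/1415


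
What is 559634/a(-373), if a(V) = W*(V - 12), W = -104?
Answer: 279817/20020 ≈ 13.977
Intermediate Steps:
a(V) = 1248 - 104*V (a(V) = -104*(V - 12) = -104*(-12 + V) = 1248 - 104*V)
559634/a(-373) = 559634/(1248 - 104*(-373)) = 559634/(1248 + 38792) = 559634/40040 = 559634*(1/40040) = 279817/20020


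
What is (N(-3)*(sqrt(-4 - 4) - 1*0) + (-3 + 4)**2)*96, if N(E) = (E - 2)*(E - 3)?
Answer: 96 + 5760*I*sqrt(2) ≈ 96.0 + 8145.9*I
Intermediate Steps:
N(E) = (-3 + E)*(-2 + E) (N(E) = (-2 + E)*(-3 + E) = (-3 + E)*(-2 + E))
(N(-3)*(sqrt(-4 - 4) - 1*0) + (-3 + 4)**2)*96 = ((6 + (-3)**2 - 5*(-3))*(sqrt(-4 - 4) - 1*0) + (-3 + 4)**2)*96 = ((6 + 9 + 15)*(sqrt(-8) + 0) + 1**2)*96 = (30*(2*I*sqrt(2) + 0) + 1)*96 = (30*(2*I*sqrt(2)) + 1)*96 = (60*I*sqrt(2) + 1)*96 = (1 + 60*I*sqrt(2))*96 = 96 + 5760*I*sqrt(2)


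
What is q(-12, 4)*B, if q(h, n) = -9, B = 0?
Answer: 0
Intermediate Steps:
q(-12, 4)*B = -9*0 = 0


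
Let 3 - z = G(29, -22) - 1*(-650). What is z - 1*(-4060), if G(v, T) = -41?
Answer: 3454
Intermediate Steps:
z = -606 (z = 3 - (-41 - 1*(-650)) = 3 - (-41 + 650) = 3 - 1*609 = 3 - 609 = -606)
z - 1*(-4060) = -606 - 1*(-4060) = -606 + 4060 = 3454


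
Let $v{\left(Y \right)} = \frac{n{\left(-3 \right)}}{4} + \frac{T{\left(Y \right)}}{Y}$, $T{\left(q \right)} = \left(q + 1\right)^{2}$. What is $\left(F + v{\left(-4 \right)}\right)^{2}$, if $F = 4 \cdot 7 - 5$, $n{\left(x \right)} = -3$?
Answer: $400$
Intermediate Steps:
$T{\left(q \right)} = \left(1 + q\right)^{2}$
$v{\left(Y \right)} = - \frac{3}{4} + \frac{\left(1 + Y\right)^{2}}{Y}$
$F = 23$ ($F = 28 - 5 = 23$)
$\left(F + v{\left(-4 \right)}\right)^{2} = \left(23 + \left(- \frac{3}{4} + \frac{\left(1 - 4\right)^{2}}{-4}\right)\right)^{2} = \left(23 - \left(\frac{3}{4} + \frac{\left(-3\right)^{2}}{4}\right)\right)^{2} = \left(23 - 3\right)^{2} = 20^{2} = 400$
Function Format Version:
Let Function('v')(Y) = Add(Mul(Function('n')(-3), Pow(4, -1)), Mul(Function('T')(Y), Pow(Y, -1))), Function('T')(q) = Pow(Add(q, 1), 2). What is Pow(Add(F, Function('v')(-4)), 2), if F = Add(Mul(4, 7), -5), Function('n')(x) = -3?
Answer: 400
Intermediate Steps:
Function('T')(q) = Pow(Add(1, q), 2)
Function('v')(Y) = Add(Rational(-3, 4), Mul(Pow(Y, -1), Pow(Add(1, Y), 2))) (Function('v')(Y) = Add(Mul(-3, Pow(4, -1)), Mul(Pow(Add(1, Y), 2), Pow(Y, -1))) = Add(Mul(-3, Rational(1, 4)), Mul(Pow(Y, -1), Pow(Add(1, Y), 2))) = Add(Rational(-3, 4), Mul(Pow(Y, -1), Pow(Add(1, Y), 2))))
F = 23 (F = Add(28, -5) = 23)
Pow(Add(F, Function('v')(-4)), 2) = Pow(Add(23, Add(Rational(-3, 4), Mul(Pow(-4, -1), Pow(Add(1, -4), 2)))), 2) = Pow(Add(23, Add(Rational(-3, 4), Mul(Rational(-1, 4), Pow(-3, 2)))), 2) = Pow(Add(23, Add(Rational(-3, 4), Mul(Rational(-1, 4), 9))), 2) = Pow(Add(23, Add(Rational(-3, 4), Rational(-9, 4))), 2) = Pow(Add(23, -3), 2) = Pow(20, 2) = 400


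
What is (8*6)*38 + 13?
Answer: 1837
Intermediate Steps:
(8*6)*38 + 13 = 48*38 + 13 = 1824 + 13 = 1837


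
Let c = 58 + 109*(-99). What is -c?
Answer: 10733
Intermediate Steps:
c = -10733 (c = 58 - 10791 = -10733)
-c = -1*(-10733) = 10733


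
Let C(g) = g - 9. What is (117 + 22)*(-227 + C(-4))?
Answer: -33360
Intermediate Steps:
C(g) = -9 + g
(117 + 22)*(-227 + C(-4)) = (117 + 22)*(-227 + (-9 - 4)) = 139*(-227 - 13) = 139*(-240) = -33360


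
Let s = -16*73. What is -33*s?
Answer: 38544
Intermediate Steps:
s = -1168
-33*s = -33*(-1168) = 38544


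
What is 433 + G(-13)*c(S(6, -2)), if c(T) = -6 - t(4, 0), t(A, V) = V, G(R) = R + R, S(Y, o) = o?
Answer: 589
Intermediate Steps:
G(R) = 2*R
c(T) = -6 (c(T) = -6 - 1*0 = -6 + 0 = -6)
433 + G(-13)*c(S(6, -2)) = 433 + (2*(-13))*(-6) = 433 - 26*(-6) = 433 + 156 = 589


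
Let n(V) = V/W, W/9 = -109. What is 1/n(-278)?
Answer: 981/278 ≈ 3.5288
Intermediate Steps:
W = -981 (W = 9*(-109) = -981)
n(V) = -V/981 (n(V) = V/(-981) = V*(-1/981) = -V/981)
1/n(-278) = 1/(-1/981*(-278)) = 1/(278/981) = 981/278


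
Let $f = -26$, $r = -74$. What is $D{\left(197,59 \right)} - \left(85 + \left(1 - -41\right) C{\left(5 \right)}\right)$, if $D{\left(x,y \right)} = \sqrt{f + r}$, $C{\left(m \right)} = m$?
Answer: $-295 + 10 i \approx -295.0 + 10.0 i$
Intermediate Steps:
$D{\left(x,y \right)} = 10 i$ ($D{\left(x,y \right)} = \sqrt{-26 - 74} = \sqrt{-100} = 10 i$)
$D{\left(197,59 \right)} - \left(85 + \left(1 - -41\right) C{\left(5 \right)}\right) = 10 i - \left(85 + \left(1 - -41\right) 5\right) = 10 i - \left(85 + \left(1 + 41\right) 5\right) = 10 i - \left(85 + 42 \cdot 5\right) = 10 i - \left(85 + 210\right) = 10 i - 295 = -295 + 10 i$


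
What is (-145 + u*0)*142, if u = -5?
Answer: -20590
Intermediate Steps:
(-145 + u*0)*142 = (-145 - 5*0)*142 = (-145 + 0)*142 = -145*142 = -20590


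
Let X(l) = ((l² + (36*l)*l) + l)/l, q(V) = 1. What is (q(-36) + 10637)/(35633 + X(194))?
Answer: 5319/21406 ≈ 0.24848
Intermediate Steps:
X(l) = (l + 37*l²)/l (X(l) = ((l² + 36*l²) + l)/l = (37*l² + l)/l = (l + 37*l²)/l)
(q(-36) + 10637)/(35633 + X(194)) = (1 + 10637)/(35633 + (1 + 37*194)) = 10638/(35633 + (1 + 7178)) = 10638/(35633 + 7179) = 10638/42812 = 10638*(1/42812) = 5319/21406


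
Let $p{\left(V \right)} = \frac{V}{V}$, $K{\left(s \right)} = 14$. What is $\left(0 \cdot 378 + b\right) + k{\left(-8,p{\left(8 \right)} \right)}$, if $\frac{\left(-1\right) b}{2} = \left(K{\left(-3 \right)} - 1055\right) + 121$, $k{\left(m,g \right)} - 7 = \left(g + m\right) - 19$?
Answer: $1821$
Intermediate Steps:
$p{\left(V \right)} = 1$
$k{\left(m,g \right)} = -12 + g + m$ ($k{\left(m,g \right)} = 7 - \left(19 - g - m\right) = 7 + \left(-19 + g + m\right) = -12 + g + m$)
$b = 1840$ ($b = - 2 \left(\left(14 - 1055\right) + 121\right) = - 2 \left(-1041 + 121\right) = \left(-2\right) \left(-920\right) = 1840$)
$\left(0 \cdot 378 + b\right) + k{\left(-8,p{\left(8 \right)} \right)} = \left(0 \cdot 378 + 1840\right) - 19 = \left(0 + 1840\right) - 19 = 1840 - 19 = 1821$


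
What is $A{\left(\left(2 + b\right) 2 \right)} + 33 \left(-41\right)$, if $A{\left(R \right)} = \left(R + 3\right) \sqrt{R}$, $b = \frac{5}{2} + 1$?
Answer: $-1353 + 14 \sqrt{11} \approx -1306.6$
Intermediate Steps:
$b = \frac{7}{2}$ ($b = 5 \cdot \frac{1}{2} + 1 = \frac{5}{2} + 1 = \frac{7}{2} \approx 3.5$)
$A{\left(R \right)} = \sqrt{R} \left(3 + R\right)$ ($A{\left(R \right)} = \left(3 + R\right) \sqrt{R} = \sqrt{R} \left(3 + R\right)$)
$A{\left(\left(2 + b\right) 2 \right)} + 33 \left(-41\right) = \sqrt{\left(2 + \frac{7}{2}\right) 2} \left(3 + \left(2 + \frac{7}{2}\right) 2\right) + 33 \left(-41\right) = \sqrt{\frac{11}{2} \cdot 2} \left(3 + \frac{11}{2} \cdot 2\right) - 1353 = \sqrt{11} \left(3 + 11\right) - 1353 = \sqrt{11} \cdot 14 - 1353 = 14 \sqrt{11} - 1353 = -1353 + 14 \sqrt{11}$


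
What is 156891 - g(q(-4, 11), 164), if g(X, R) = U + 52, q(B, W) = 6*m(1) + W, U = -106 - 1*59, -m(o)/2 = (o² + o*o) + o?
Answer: 157004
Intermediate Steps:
m(o) = -4*o² - 2*o (m(o) = -2*((o² + o*o) + o) = -2*((o² + o²) + o) = -2*(2*o² + o) = -2*(o + 2*o²) = -4*o² - 2*o)
U = -165 (U = -106 - 59 = -165)
q(B, W) = -36 + W (q(B, W) = 6*(-2*1*(1 + 2*1)) + W = 6*(-2*1*(1 + 2)) + W = 6*(-2*1*3) + W = 6*(-6) + W = -36 + W)
g(X, R) = -113 (g(X, R) = -165 + 52 = -113)
156891 - g(q(-4, 11), 164) = 156891 - 1*(-113) = 156891 + 113 = 157004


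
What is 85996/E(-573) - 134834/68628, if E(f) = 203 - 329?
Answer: -70460983/102942 ≈ -684.47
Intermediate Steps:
E(f) = -126
85996/E(-573) - 134834/68628 = 85996/(-126) - 134834/68628 = 85996*(-1/126) - 134834*1/68628 = -42998/63 - 9631/4902 = -70460983/102942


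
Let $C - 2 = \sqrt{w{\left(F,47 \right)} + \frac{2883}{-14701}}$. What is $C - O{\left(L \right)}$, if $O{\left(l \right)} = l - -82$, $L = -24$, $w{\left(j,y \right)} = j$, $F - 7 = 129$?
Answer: $-56 + \frac{\sqrt{29349855553}}{14701} \approx -44.346$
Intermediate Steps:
$F = 136$ ($F = 7 + 129 = 136$)
$O{\left(l \right)} = 82 + l$ ($O{\left(l \right)} = l + 82 = 82 + l$)
$C = 2 + \frac{\sqrt{29349855553}}{14701}$ ($C = 2 + \sqrt{136 + \frac{2883}{-14701}} = 2 + \sqrt{136 + 2883 \left(- \frac{1}{14701}\right)} = 2 + \sqrt{136 - \frac{2883}{14701}} = 2 + \sqrt{\frac{1996453}{14701}} = 2 + \frac{\sqrt{29349855553}}{14701} \approx 13.653$)
$C - O{\left(L \right)} = \left(2 + \frac{\sqrt{29349855553}}{14701}\right) - \left(82 - 24\right) = \left(2 + \frac{\sqrt{29349855553}}{14701}\right) - 58 = -56 + \frac{\sqrt{29349855553}}{14701}$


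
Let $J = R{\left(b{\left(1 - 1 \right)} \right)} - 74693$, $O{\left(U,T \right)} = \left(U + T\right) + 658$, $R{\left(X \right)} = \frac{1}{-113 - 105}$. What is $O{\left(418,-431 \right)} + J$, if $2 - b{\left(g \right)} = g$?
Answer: $- \frac{16142465}{218} \approx -74048.0$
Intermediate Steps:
$b{\left(g \right)} = 2 - g$
$R{\left(X \right)} = - \frac{1}{218}$ ($R{\left(X \right)} = \frac{1}{-218} = - \frac{1}{218}$)
$O{\left(U,T \right)} = 658 + T + U$ ($O{\left(U,T \right)} = \left(T + U\right) + 658 = 658 + T + U$)
$J = - \frac{16283075}{218}$ ($J = - \frac{1}{218} - 74693 = - \frac{16283075}{218} \approx -74693.0$)
$O{\left(418,-431 \right)} + J = \left(658 - 431 + 418\right) - \frac{16283075}{218} = 645 - \frac{16283075}{218} = - \frac{16142465}{218}$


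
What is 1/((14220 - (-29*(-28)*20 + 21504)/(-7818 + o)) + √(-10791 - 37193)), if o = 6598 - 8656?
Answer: 10838482863/154201212293510 - 6095961*I*√2999/308402424587020 ≈ 7.0288e-5 - 1.0825e-6*I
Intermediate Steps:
o = -2058
1/((14220 - (-29*(-28)*20 + 21504)/(-7818 + o)) + √(-10791 - 37193)) = 1/((14220 - (-29*(-28)*20 + 21504)/(-7818 - 2058)) + √(-10791 - 37193)) = 1/((14220 - (812*20 + 21504)/(-9876)) + √(-47984)) = 1/((14220 - (16240 + 21504)*(-1)/9876) + 4*I*√2999) = 1/((14220 - 37744*(-1)/9876) + 4*I*√2999) = 1/((14220 - 1*(-9436/2469)) + 4*I*√2999) = 1/((14220 + 9436/2469) + 4*I*√2999) = 1/(35118616/2469 + 4*I*√2999)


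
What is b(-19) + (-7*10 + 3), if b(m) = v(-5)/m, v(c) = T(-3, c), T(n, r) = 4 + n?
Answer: -1274/19 ≈ -67.053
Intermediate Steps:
v(c) = 1 (v(c) = 4 - 3 = 1)
b(m) = 1/m
b(-19) + (-7*10 + 3) = 1/(-19) + (-7*10 + 3) = -1/19 + (-70 + 3) = -1/19 - 67 = -1274/19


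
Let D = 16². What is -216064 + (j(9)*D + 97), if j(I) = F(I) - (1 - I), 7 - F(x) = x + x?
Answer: -216735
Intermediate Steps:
F(x) = 7 - 2*x (F(x) = 7 - (x + x) = 7 - 2*x)
D = 256
j(I) = 6 - I (j(I) = (7 - 2*I) - (1 - I) = (7 - 2*I) + (-1 + I) = 6 - I)
-216064 + (j(9)*D + 97) = -216064 + ((6 - 1*9)*256 + 97) = -216064 + ((6 - 9)*256 + 97) = -216064 + (-3*256 + 97) = -216064 + (-768 + 97) = -216064 - 671 = -216735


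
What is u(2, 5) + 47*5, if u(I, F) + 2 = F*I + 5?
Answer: 248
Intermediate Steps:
u(I, F) = 3 + F*I (u(I, F) = -2 + (F*I + 5) = -2 + (5 + F*I) = 3 + F*I)
u(2, 5) + 47*5 = (3 + 5*2) + 47*5 = (3 + 10) + 235 = 13 + 235 = 248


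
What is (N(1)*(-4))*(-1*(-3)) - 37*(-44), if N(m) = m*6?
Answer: 1556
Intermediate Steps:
N(m) = 6*m
(N(1)*(-4))*(-1*(-3)) - 37*(-44) = ((6*1)*(-4))*(-1*(-3)) - 37*(-44) = (6*(-4))*3 + 1628 = -24*3 + 1628 = -72 + 1628 = 1556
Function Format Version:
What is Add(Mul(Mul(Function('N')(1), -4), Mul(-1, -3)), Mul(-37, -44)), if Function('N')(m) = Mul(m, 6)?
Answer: 1556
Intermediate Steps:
Function('N')(m) = Mul(6, m)
Add(Mul(Mul(Function('N')(1), -4), Mul(-1, -3)), Mul(-37, -44)) = Add(Mul(Mul(Mul(6, 1), -4), Mul(-1, -3)), Mul(-37, -44)) = Add(Mul(Mul(6, -4), 3), 1628) = Add(Mul(-24, 3), 1628) = Add(-72, 1628) = 1556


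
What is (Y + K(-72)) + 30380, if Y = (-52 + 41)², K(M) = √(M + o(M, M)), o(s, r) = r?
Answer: 30501 + 12*I ≈ 30501.0 + 12.0*I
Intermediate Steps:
K(M) = √2*√M (K(M) = √(M + M) = √(2*M) = √2*√M)
Y = 121 (Y = (-11)² = 121)
(Y + K(-72)) + 30380 = (121 + √2*√(-72)) + 30380 = (121 + √2*(6*I*√2)) + 30380 = (121 + 12*I) + 30380 = 30501 + 12*I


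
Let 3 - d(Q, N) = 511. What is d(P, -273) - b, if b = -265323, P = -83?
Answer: 264815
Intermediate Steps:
d(Q, N) = -508 (d(Q, N) = 3 - 1*511 = 3 - 511 = -508)
d(P, -273) - b = -508 - 1*(-265323) = -508 + 265323 = 264815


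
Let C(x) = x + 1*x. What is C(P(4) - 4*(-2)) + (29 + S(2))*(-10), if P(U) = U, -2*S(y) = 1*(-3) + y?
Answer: -271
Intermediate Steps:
S(y) = 3/2 - y/2 (S(y) = -(1*(-3) + y)/2 = -(-3 + y)/2 = 3/2 - y/2)
C(x) = 2*x (C(x) = x + x = 2*x)
C(P(4) - 4*(-2)) + (29 + S(2))*(-10) = 2*(4 - 4*(-2)) + (29 + (3/2 - 1/2*2))*(-10) = 2*(4 + 8) + (29 + (3/2 - 1))*(-10) = 2*12 + (29 + 1/2)*(-10) = 24 + (59/2)*(-10) = 24 - 295 = -271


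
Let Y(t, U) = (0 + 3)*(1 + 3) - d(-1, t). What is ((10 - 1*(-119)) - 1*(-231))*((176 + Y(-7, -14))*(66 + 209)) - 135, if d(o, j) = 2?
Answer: 18413865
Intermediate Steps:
Y(t, U) = 10 (Y(t, U) = (0 + 3)*(1 + 3) - 1*2 = 3*4 - 2 = 12 - 2 = 10)
((10 - 1*(-119)) - 1*(-231))*((176 + Y(-7, -14))*(66 + 209)) - 135 = ((10 - 1*(-119)) - 1*(-231))*((176 + 10)*(66 + 209)) - 135 = ((10 + 119) + 231)*(186*275) - 135 = (129 + 231)*51150 - 135 = 360*51150 - 135 = 18414000 - 135 = 18413865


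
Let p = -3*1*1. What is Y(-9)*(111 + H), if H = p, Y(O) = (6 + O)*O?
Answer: 2916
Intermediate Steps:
Y(O) = O*(6 + O)
p = -3 (p = -3*1 = -3)
H = -3
Y(-9)*(111 + H) = (-9*(6 - 9))*(111 - 3) = -9*(-3)*108 = 27*108 = 2916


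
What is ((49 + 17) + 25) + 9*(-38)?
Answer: -251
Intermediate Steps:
((49 + 17) + 25) + 9*(-38) = (66 + 25) - 342 = 91 - 342 = -251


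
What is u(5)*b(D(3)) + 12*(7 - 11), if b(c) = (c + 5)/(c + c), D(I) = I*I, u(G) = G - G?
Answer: -48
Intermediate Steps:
u(G) = 0
D(I) = I²
b(c) = (5 + c)/(2*c) (b(c) = (5 + c)/((2*c)) = (5 + c)*(1/(2*c)) = (5 + c)/(2*c))
u(5)*b(D(3)) + 12*(7 - 11) = 0*((5 + 3²)/(2*(3²))) + 12*(7 - 11) = 0*((½)*(5 + 9)/9) + 12*(-4) = 0*((½)*(⅑)*14) - 48 = 0*(7/9) - 48 = 0 - 48 = -48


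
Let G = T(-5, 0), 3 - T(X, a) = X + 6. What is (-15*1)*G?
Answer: -30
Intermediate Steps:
T(X, a) = -3 - X (T(X, a) = 3 - (X + 6) = 3 - (6 + X) = 3 + (-6 - X) = -3 - X)
G = 2 (G = -3 - 1*(-5) = -3 + 5 = 2)
(-15*1)*G = -15*1*2 = -15*2 = -30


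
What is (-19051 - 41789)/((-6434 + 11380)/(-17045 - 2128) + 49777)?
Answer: -233297064/190873895 ≈ -1.2223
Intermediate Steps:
(-19051 - 41789)/((-6434 + 11380)/(-17045 - 2128) + 49777) = -60840/(4946/(-19173) + 49777) = -60840/(4946*(-1/19173) + 49777) = -60840/(-4946/19173 + 49777) = -60840/954369475/19173 = -60840*19173/954369475 = -233297064/190873895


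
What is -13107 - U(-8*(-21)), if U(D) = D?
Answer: -13275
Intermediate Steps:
-13107 - U(-8*(-21)) = -13107 - (-8)*(-21) = -13107 - 1*168 = -13107 - 168 = -13275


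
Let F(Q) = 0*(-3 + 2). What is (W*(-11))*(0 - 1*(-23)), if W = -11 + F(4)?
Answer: 2783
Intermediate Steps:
F(Q) = 0 (F(Q) = 0*(-1) = 0)
W = -11 (W = -11 + 0 = -11)
(W*(-11))*(0 - 1*(-23)) = (-11*(-11))*(0 - 1*(-23)) = 121*(0 + 23) = 121*23 = 2783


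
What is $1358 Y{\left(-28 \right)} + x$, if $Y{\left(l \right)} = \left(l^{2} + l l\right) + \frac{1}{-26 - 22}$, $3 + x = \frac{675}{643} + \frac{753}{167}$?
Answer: $\frac{5487559796101}{2577144} \approx 2.1293 \cdot 10^{6}$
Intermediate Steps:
$x = \frac{274761}{107381}$ ($x = -3 + \left(\frac{675}{643} + \frac{753}{167}\right) = -3 + \frac{596904}{107381} = \frac{274761}{107381} \approx 2.5588$)
$Y{\left(l \right)} = - \frac{1}{48} + 2 l^{2}$ ($Y{\left(l \right)} = \left(l^{2} + l^{2}\right) + \frac{1}{-48} = 2 l^{2} - \frac{1}{48} = - \frac{1}{48} + 2 l^{2}$)
$1358 Y{\left(-28 \right)} + x = 1358 \left(- \frac{1}{48} + 2 \left(-28\right)^{2}\right) + \frac{274761}{107381} = 1358 \left(- \frac{1}{48} + 2 \cdot 784\right) + \frac{274761}{107381} = 1358 \left(- \frac{1}{48} + 1568\right) + \frac{274761}{107381} = 1358 \cdot \frac{75263}{48} + \frac{274761}{107381} = \frac{51103577}{24} + \frac{274761}{107381} = \frac{5487559796101}{2577144}$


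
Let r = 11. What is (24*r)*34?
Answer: 8976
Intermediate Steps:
(24*r)*34 = (24*11)*34 = 264*34 = 8976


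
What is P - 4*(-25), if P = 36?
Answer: 136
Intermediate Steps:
P - 4*(-25) = 36 - 4*(-25) = 36 + 100 = 136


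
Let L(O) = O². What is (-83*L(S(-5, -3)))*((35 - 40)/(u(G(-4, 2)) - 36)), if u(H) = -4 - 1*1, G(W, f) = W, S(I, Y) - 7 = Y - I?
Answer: -33615/41 ≈ -819.88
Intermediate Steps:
S(I, Y) = 7 + Y - I (S(I, Y) = 7 + (Y - I) = 7 + Y - I)
u(H) = -5 (u(H) = -4 - 1 = -5)
(-83*L(S(-5, -3)))*((35 - 40)/(u(G(-4, 2)) - 36)) = (-83*(7 - 3 - 1*(-5))²)*((35 - 40)/(-5 - 36)) = (-83*(7 - 3 + 5)²)*(-5/(-41)) = (-83*9²)*(-5*(-1/41)) = -83*81*(5/41) = -6723*5/41 = -33615/41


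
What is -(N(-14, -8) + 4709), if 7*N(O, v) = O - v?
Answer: -32957/7 ≈ -4708.1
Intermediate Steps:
N(O, v) = -v/7 + O/7 (N(O, v) = (O - v)/7 = -v/7 + O/7)
-(N(-14, -8) + 4709) = -((-⅐*(-8) + (⅐)*(-14)) + 4709) = -((8/7 - 2) + 4709) = -(-6/7 + 4709) = -1*32957/7 = -32957/7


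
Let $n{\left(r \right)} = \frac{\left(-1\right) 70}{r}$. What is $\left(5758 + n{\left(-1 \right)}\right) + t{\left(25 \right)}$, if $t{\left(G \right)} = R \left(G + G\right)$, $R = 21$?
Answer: $6878$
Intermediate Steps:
$n{\left(r \right)} = - \frac{70}{r}$
$t{\left(G \right)} = 42 G$ ($t{\left(G \right)} = 21 \left(G + G\right) = 21 \cdot 2 G = 42 G$)
$\left(5758 + n{\left(-1 \right)}\right) + t{\left(25 \right)} = \left(5758 - \frac{70}{-1}\right) + 42 \cdot 25 = \left(5758 - -70\right) + 1050 = \left(5758 + 70\right) + 1050 = 5828 + 1050 = 6878$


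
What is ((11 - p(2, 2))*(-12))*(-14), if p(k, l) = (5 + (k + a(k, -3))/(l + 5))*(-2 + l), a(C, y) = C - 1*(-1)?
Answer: 1848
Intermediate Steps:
a(C, y) = 1 + C (a(C, y) = C + 1 = 1 + C)
p(k, l) = (-2 + l)*(5 + (1 + 2*k)/(5 + l)) (p(k, l) = (5 + (k + (1 + k))/(l + 5))*(-2 + l) = (5 + (1 + 2*k)/(5 + l))*(-2 + l) = (-2 + l)*(5 + (1 + 2*k)/(5 + l)))
((11 - p(2, 2))*(-12))*(-14) = ((11 - (-52 - 4*2 + 5*2² + 16*2 + 2*2*2)/(5 + 2))*(-12))*(-14) = ((11 - (-52 - 8 + 5*4 + 32 + 8)/7)*(-12))*(-14) = ((11 - (-52 - 8 + 20 + 32 + 8)/7)*(-12))*(-14) = ((11 - 0/7)*(-12))*(-14) = ((11 - 1*0)*(-12))*(-14) = ((11 + 0)*(-12))*(-14) = (11*(-12))*(-14) = -132*(-14) = 1848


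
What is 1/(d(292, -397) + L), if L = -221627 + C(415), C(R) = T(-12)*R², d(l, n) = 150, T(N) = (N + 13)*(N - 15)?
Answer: -1/4871552 ≈ -2.0527e-7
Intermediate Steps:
T(N) = (-15 + N)*(13 + N) (T(N) = (13 + N)*(-15 + N) = (-15 + N)*(13 + N))
C(R) = -27*R² (C(R) = (-195 + (-12)² - 2*(-12))*R² = (-195 + 144 + 24)*R² = -27*R²)
L = -4871702 (L = -221627 - 27*415² = -221627 - 27*172225 = -221627 - 4650075 = -4871702)
1/(d(292, -397) + L) = 1/(150 - 4871702) = 1/(-4871552) = -1/4871552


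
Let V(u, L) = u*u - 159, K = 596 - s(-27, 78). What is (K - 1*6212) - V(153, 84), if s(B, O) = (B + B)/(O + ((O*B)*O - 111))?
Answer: -1580904240/54767 ≈ -28866.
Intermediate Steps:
s(B, O) = 2*B/(-111 + O + B*O²) (s(B, O) = (2*B)/(O + ((B*O)*O - 111)) = (2*B)/(O + (B*O² - 111)) = (2*B)/(O + (-111 + B*O²)) = (2*B)/(-111 + O + B*O²) = 2*B/(-111 + O + B*O²))
K = 32641114/54767 (K = 596 - 2*(-27)/(-111 + 78 - 27*78²) = 596 - 2*(-27)/(-111 + 78 - 27*6084) = 596 - 2*(-27)/(-111 + 78 - 164268) = 596 - 2*(-27)/(-164301) = 596 - 2*(-27)*(-1)/164301 = 596 - 1*18/54767 = 596 - 18/54767 = 32641114/54767 ≈ 596.00)
V(u, L) = -159 + u² (V(u, L) = u² - 159 = -159 + u²)
(K - 1*6212) - V(153, 84) = (32641114/54767 - 1*6212) - (-159 + 153²) = (32641114/54767 - 6212) - (-159 + 23409) = -307571490/54767 - 1*23250 = -307571490/54767 - 23250 = -1580904240/54767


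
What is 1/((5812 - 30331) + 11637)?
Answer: -1/12882 ≈ -7.7628e-5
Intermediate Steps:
1/((5812 - 30331) + 11637) = 1/(-24519 + 11637) = 1/(-12882) = -1/12882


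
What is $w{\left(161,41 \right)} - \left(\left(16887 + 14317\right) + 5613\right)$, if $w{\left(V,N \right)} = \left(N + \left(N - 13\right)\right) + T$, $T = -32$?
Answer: $-36780$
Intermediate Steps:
$w{\left(V,N \right)} = -45 + 2 N$ ($w{\left(V,N \right)} = \left(N + \left(N - 13\right)\right) - 32 = \left(N + \left(-13 + N\right)\right) - 32 = \left(-13 + 2 N\right) - 32 = -45 + 2 N$)
$w{\left(161,41 \right)} - \left(\left(16887 + 14317\right) + 5613\right) = \left(-45 + 2 \cdot 41\right) - \left(\left(16887 + 14317\right) + 5613\right) = \left(-45 + 82\right) - \left(31204 + 5613\right) = 37 - 36817 = -36780$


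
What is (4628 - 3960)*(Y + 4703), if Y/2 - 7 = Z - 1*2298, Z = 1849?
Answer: 2551092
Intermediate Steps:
Y = -884 (Y = 14 + 2*(1849 - 1*2298) = 14 + 2*(1849 - 2298) = 14 + 2*(-449) = 14 - 898 = -884)
(4628 - 3960)*(Y + 4703) = (4628 - 3960)*(-884 + 4703) = 668*3819 = 2551092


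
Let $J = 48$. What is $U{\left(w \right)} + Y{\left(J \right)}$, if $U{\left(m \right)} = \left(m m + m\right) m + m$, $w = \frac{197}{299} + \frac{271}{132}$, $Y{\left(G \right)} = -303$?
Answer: $- \frac{16783451863273915}{61480212311232} \approx -272.99$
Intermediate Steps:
$w = \frac{107033}{39468}$ ($w = 197 \cdot \frac{1}{299} + 271 \cdot \frac{1}{132} = \frac{197}{299} + \frac{271}{132} = \frac{107033}{39468} \approx 2.7119$)
$U{\left(m \right)} = m + m \left(m + m^{2}\right)$ ($U{\left(m \right)} = \left(m^{2} + m\right) m + m = \left(m + m^{2}\right) m + m = m \left(m + m^{2}\right) + m = m + m \left(m + m^{2}\right)$)
$U{\left(w \right)} + Y{\left(J \right)} = \frac{107033 \left(1 + \frac{107033}{39468} + \left(\frac{107033}{39468}\right)^{2}\right)}{39468} - 303 = \frac{107033 \left(1 + \frac{107033}{39468} + \frac{11456063089}{1557723024}\right)}{39468} - 303 = \frac{107033}{39468} \cdot \frac{17238164557}{1557723024} - 303 = \frac{1845052467029381}{61480212311232} - 303 = - \frac{16783451863273915}{61480212311232}$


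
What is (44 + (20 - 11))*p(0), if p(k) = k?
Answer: 0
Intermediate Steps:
(44 + (20 - 11))*p(0) = (44 + (20 - 11))*0 = (44 + 9)*0 = 53*0 = 0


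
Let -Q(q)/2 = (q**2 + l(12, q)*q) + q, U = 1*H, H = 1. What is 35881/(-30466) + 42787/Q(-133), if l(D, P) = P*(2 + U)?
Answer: -1592899117/1075800159 ≈ -1.4807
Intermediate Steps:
U = 1 (U = 1*1 = 1)
l(D, P) = 3*P (l(D, P) = P*(2 + 1) = P*3 = 3*P)
Q(q) = -8*q**2 - 2*q (Q(q) = -2*((q**2 + (3*q)*q) + q) = -2*((q**2 + 3*q**2) + q) = -2*(4*q**2 + q) = -2*(q + 4*q**2) = -8*q**2 - 2*q)
35881/(-30466) + 42787/Q(-133) = 35881/(-30466) + 42787/((-2*(-133)*(1 + 4*(-133)))) = 35881*(-1/30466) + 42787/((-2*(-133)*(1 - 532))) = -35881/30466 + 42787/((-2*(-133)*(-531))) = -35881/30466 + 42787/(-141246) = -35881/30466 + 42787*(-1/141246) = -35881/30466 - 42787/141246 = -1592899117/1075800159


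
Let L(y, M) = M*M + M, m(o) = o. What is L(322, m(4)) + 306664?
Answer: 306684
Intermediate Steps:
L(y, M) = M + M² (L(y, M) = M² + M = M + M²)
L(322, m(4)) + 306664 = 4*(1 + 4) + 306664 = 4*5 + 306664 = 20 + 306664 = 306684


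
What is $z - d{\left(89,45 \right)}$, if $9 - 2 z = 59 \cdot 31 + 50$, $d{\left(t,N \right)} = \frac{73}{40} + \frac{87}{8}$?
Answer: $- \frac{9477}{10} \approx -947.7$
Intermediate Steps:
$d{\left(t,N \right)} = \frac{127}{10}$ ($d{\left(t,N \right)} = 73 \cdot \frac{1}{40} + 87 \cdot \frac{1}{8} = \frac{73}{40} + \frac{87}{8} = \frac{127}{10}$)
$z = -935$ ($z = \frac{9}{2} - \frac{59 \cdot 31 + 50}{2} = \frac{9}{2} - \frac{1829 + 50}{2} = \frac{9}{2} - \frac{1879}{2} = -935$)
$z - d{\left(89,45 \right)} = -935 - \frac{127}{10} = - \frac{9477}{10}$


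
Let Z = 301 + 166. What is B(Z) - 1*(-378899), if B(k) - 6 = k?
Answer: 379372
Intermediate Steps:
Z = 467
B(k) = 6 + k
B(Z) - 1*(-378899) = (6 + 467) - 1*(-378899) = 473 + 378899 = 379372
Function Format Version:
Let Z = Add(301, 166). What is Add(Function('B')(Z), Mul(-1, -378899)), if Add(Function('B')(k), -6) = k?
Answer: 379372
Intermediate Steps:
Z = 467
Function('B')(k) = Add(6, k)
Add(Function('B')(Z), Mul(-1, -378899)) = Add(Add(6, 467), Mul(-1, -378899)) = Add(473, 378899) = 379372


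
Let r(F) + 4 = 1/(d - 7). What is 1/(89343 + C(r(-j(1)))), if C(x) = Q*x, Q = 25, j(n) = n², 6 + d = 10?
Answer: 3/267704 ≈ 1.1206e-5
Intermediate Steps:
d = 4 (d = -6 + 10 = 4)
r(F) = -13/3 (r(F) = -4 + 1/(4 - 7) = -4 + 1/(-3) = -4 - ⅓ = -13/3)
C(x) = 25*x
1/(89343 + C(r(-j(1)))) = 1/(89343 + 25*(-13/3)) = 1/(89343 - 325/3) = 1/(267704/3) = 3/267704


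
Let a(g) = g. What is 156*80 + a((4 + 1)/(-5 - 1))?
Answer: 74875/6 ≈ 12479.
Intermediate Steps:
156*80 + a((4 + 1)/(-5 - 1)) = 156*80 + (4 + 1)/(-5 - 1) = 12480 + 5/(-6) = 12480 + 5*(-1/6) = 12480 - 5/6 = 74875/6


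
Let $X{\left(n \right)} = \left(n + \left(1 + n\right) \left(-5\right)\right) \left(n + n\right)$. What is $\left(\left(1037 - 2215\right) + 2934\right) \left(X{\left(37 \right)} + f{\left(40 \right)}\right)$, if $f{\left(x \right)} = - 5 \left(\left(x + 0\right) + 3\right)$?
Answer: $-20258972$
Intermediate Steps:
$f{\left(x \right)} = -15 - 5 x$ ($f{\left(x \right)} = - 5 \left(x + 3\right) = - 5 \left(3 + x\right) = -15 - 5 x$)
$X{\left(n \right)} = 2 n \left(-5 - 4 n\right)$ ($X{\left(n \right)} = \left(n - \left(5 + 5 n\right)\right) 2 n = \left(-5 - 4 n\right) 2 n = 2 n \left(-5 - 4 n\right)$)
$\left(\left(1037 - 2215\right) + 2934\right) \left(X{\left(37 \right)} + f{\left(40 \right)}\right) = \left(\left(1037 - 2215\right) + 2934\right) \left(\left(-2\right) 37 \left(5 + 4 \cdot 37\right) - 215\right) = \left(\left(1037 - 2215\right) + 2934\right) \left(\left(-2\right) 37 \left(5 + 148\right) - 215\right) = \left(-1178 + 2934\right) \left(\left(-2\right) 37 \cdot 153 - 215\right) = 1756 \left(-11322 - 215\right) = 1756 \left(-11537\right) = -20258972$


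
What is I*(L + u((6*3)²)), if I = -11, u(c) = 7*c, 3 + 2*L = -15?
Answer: -24849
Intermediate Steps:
L = -9 (L = -3/2 + (½)*(-15) = -3/2 - 15/2 = -9)
I*(L + u((6*3)²)) = -11*(-9 + 7*(6*3)²) = -11*(-9 + 7*18²) = -11*(-9 + 7*324) = -11*(-9 + 2268) = -11*2259 = -24849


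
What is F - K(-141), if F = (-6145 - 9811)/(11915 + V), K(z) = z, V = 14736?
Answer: 3741835/26651 ≈ 140.40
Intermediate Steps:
F = -15956/26651 (F = (-6145 - 9811)/(11915 + 14736) = -15956/26651 ≈ -0.59870)
F - K(-141) = -15956/26651 - 1*(-141) = -15956/26651 + 141 = 3741835/26651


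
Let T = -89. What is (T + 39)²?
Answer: 2500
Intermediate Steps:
(T + 39)² = (-89 + 39)² = (-50)² = 2500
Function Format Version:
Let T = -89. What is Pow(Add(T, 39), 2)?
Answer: 2500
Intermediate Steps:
Pow(Add(T, 39), 2) = Pow(Add(-89, 39), 2) = Pow(-50, 2) = 2500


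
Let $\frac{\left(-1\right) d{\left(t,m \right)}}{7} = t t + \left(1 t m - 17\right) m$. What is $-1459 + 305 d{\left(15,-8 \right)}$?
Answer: $-2821794$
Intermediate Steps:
$d{\left(t,m \right)} = - 7 t^{2} - 7 m \left(-17 + m t\right)$ ($d{\left(t,m \right)} = - 7 \left(t t + \left(1 t m - 17\right) m\right) = - 7 \left(t^{2} + \left(t m - 17\right) m\right) = - 7 \left(t^{2} + \left(m t - 17\right) m\right) = - 7 \left(t^{2} + \left(-17 + m t\right) m\right) = - 7 \left(t^{2} + m \left(-17 + m t\right)\right) = - 7 t^{2} - 7 m \left(-17 + m t\right)$)
$-1459 + 305 d{\left(15,-8 \right)} = -1459 + 305 \left(- 7 \cdot 15^{2} + 119 \left(-8\right) - 105 \left(-8\right)^{2}\right) = -1459 + 305 \left(\left(-7\right) 225 - 952 - 105 \cdot 64\right) = -1459 + 305 \left(-1575 - 952 - 6720\right) = -1459 + 305 \left(-9247\right) = -1459 - 2820335 = -2821794$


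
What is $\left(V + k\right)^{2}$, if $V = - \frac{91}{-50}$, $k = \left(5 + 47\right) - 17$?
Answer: $\frac{3389281}{2500} \approx 1355.7$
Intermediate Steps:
$k = 35$ ($k = 52 - 17 = 35$)
$V = \frac{91}{50}$ ($V = \left(-91\right) \left(- \frac{1}{50}\right) = \frac{91}{50} \approx 1.82$)
$\left(V + k\right)^{2} = \left(\frac{91}{50} + 35\right)^{2} = \left(\frac{1841}{50}\right)^{2} = \frac{3389281}{2500}$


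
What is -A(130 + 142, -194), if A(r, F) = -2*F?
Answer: -388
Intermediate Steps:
-A(130 + 142, -194) = -(-2)*(-194) = -1*388 = -388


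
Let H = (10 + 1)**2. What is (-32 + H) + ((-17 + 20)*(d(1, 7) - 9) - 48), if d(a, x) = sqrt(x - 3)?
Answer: 20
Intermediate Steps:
H = 121 (H = 11**2 = 121)
d(a, x) = sqrt(-3 + x)
(-32 + H) + ((-17 + 20)*(d(1, 7) - 9) - 48) = (-32 + 121) + ((-17 + 20)*(sqrt(-3 + 7) - 9) - 48) = 89 + (3*(sqrt(4) - 9) - 48) = 89 + (3*(2 - 9) - 48) = 89 + (3*(-7) - 48) = 89 + (-21 - 48) = 89 - 69 = 20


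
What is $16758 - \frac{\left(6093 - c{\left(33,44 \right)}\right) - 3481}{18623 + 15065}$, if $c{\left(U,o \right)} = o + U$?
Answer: $\frac{564540969}{33688} \approx 16758.0$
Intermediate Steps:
$c{\left(U,o \right)} = U + o$
$16758 - \frac{\left(6093 - c{\left(33,44 \right)}\right) - 3481}{18623 + 15065} = 16758 - \frac{\left(6093 - \left(33 + 44\right)\right) - 3481}{18623 + 15065} = 16758 - \frac{\left(6093 - 77\right) + \left(-10742 + 7261\right)}{33688} = 16758 - \left(\left(6093 - 77\right) - 3481\right) \frac{1}{33688} = 16758 - \left(6016 - 3481\right) \frac{1}{33688} = 16758 - 2535 \cdot \frac{1}{33688} = 16758 - \frac{2535}{33688} = \frac{564540969}{33688}$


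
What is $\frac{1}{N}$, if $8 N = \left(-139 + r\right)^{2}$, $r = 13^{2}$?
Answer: $\frac{2}{225} \approx 0.0088889$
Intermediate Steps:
$r = 169$
$N = \frac{225}{2}$ ($N = \frac{\left(-139 + 169\right)^{2}}{8} = \frac{30^{2}}{8} = \frac{1}{8} \cdot 900 = \frac{225}{2} \approx 112.5$)
$\frac{1}{N} = \frac{1}{\frac{225}{2}} = \frac{2}{225}$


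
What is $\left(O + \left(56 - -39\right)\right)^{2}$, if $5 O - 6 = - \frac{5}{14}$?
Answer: $\frac{45279441}{4900} \approx 9240.7$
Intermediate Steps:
$O = \frac{79}{70}$ ($O = \frac{6}{5} + \frac{\left(-5\right) \frac{1}{14}}{5} = \frac{6}{5} + \frac{1}{5} \left(- \frac{5}{14}\right) = \frac{6}{5} - \frac{1}{14} = \frac{79}{70} \approx 1.1286$)
$\left(O + \left(56 - -39\right)\right)^{2} = \left(\frac{79}{70} + \left(56 - -39\right)\right)^{2} = \left(\frac{79}{70} + \left(56 + 39\right)\right)^{2} = \left(\frac{79}{70} + 95\right)^{2} = \left(\frac{6729}{70}\right)^{2} = \frac{45279441}{4900}$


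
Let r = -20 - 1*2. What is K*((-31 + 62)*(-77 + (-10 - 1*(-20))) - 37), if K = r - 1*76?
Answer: 207172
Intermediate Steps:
r = -22 (r = -20 - 2 = -22)
K = -98 (K = -22 - 1*76 = -22 - 76 = -98)
K*((-31 + 62)*(-77 + (-10 - 1*(-20))) - 37) = -98*((-31 + 62)*(-77 + (-10 - 1*(-20))) - 37) = -98*(31*(-77 + (-10 + 20)) - 37) = -98*(31*(-77 + 10) - 37) = -98*(31*(-67) - 37) = -98*(-2077 - 37) = -98*(-2114) = 207172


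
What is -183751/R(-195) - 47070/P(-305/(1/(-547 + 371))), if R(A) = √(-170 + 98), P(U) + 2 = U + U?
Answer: -7845/17893 + 183751*I*√2/12 ≈ -0.43844 + 21655.0*I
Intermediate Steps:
P(U) = -2 + 2*U (P(U) = -2 + (U + U) = -2 + 2*U)
R(A) = 6*I*√2 (R(A) = √(-72) = 6*I*√2)
-183751/R(-195) - 47070/P(-305/(1/(-547 + 371))) = -183751*(-I*√2/12) - 47070/(-2 + 2*(-305/(1/(-547 + 371)))) = -(-183751)*I*√2/12 - 47070/(-2 + 2*(-305/(1/(-176)))) = 183751*I*√2/12 - 47070/(-2 + 2*(-305/(-1/176))) = 183751*I*√2/12 - 47070/(-2 + 2*(-305*(-176))) = 183751*I*√2/12 - 47070/(-2 + 2*53680) = 183751*I*√2/12 - 47070/(-2 + 107360) = 183751*I*√2/12 - 47070/107358 = 183751*I*√2/12 - 47070*1/107358 = 183751*I*√2/12 - 7845/17893 = -7845/17893 + 183751*I*√2/12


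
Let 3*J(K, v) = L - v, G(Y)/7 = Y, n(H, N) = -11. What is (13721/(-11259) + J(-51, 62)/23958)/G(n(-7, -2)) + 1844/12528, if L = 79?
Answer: 21819849773/133852531428 ≈ 0.16301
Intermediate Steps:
G(Y) = 7*Y
J(K, v) = 79/3 - v/3 (J(K, v) = (79 - v)/3 = 79/3 - v/3)
(13721/(-11259) + J(-51, 62)/23958)/G(n(-7, -2)) + 1844/12528 = (13721/(-11259) + (79/3 - ⅓*62)/23958)/((7*(-11))) + 1844/12528 = (13721*(-1/11259) + (79/3 - 62/3)*(1/23958))/(-77) + 1844*(1/12528) = (-13721/11259 + (17/3)*(1/23958))*(-1/77) + 461/3132 = (-13721/11259 + 17/71874)*(-1/77) + 461/3132 = -36518213/29971458*(-1/77) + 461/3132 = 36518213/2307802266 + 461/3132 = 21819849773/133852531428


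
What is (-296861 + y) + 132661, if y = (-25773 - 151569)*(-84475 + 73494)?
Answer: 1947228302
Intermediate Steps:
y = 1947392502 (y = -177342*(-10981) = 1947392502)
(-296861 + y) + 132661 = (-296861 + 1947392502) + 132661 = 1947095641 + 132661 = 1947228302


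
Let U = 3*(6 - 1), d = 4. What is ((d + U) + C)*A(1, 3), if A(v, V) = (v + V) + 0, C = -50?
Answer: -124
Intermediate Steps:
U = 15 (U = 3*5 = 15)
A(v, V) = V + v (A(v, V) = (V + v) + 0 = V + v)
((d + U) + C)*A(1, 3) = ((4 + 15) - 50)*(3 + 1) = (19 - 50)*4 = -31*4 = -124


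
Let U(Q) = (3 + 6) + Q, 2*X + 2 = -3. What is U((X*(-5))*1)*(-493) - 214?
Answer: -21627/2 ≈ -10814.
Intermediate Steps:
X = -5/2 (X = -1 + (½)*(-3) = -1 - 3/2 = -5/2 ≈ -2.5000)
U(Q) = 9 + Q
U((X*(-5))*1)*(-493) - 214 = (9 - 5/2*(-5)*1)*(-493) - 214 = (9 + (25/2)*1)*(-493) - 214 = (9 + 25/2)*(-493) - 214 = (43/2)*(-493) - 214 = -21199/2 - 214 = -21627/2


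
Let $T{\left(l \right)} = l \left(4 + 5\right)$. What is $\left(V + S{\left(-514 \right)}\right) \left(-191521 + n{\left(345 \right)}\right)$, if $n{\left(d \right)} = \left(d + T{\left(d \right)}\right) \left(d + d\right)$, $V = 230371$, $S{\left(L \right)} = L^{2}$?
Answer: $1082596777093$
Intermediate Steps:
$T{\left(l \right)} = 9 l$ ($T{\left(l \right)} = l 9 = 9 l$)
$n{\left(d \right)} = 20 d^{2}$ ($n{\left(d \right)} = \left(d + 9 d\right) \left(d + d\right) = 10 d 2 d = 20 d^{2}$)
$\left(V + S{\left(-514 \right)}\right) \left(-191521 + n{\left(345 \right)}\right) = \left(230371 + \left(-514\right)^{2}\right) \left(-191521 + 20 \cdot 345^{2}\right) = \left(230371 + 264196\right) \left(-191521 + 20 \cdot 119025\right) = 494567 \left(-191521 + 2380500\right) = 494567 \cdot 2188979 = 1082596777093$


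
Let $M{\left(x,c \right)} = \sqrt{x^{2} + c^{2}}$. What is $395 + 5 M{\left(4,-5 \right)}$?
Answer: $395 + 5 \sqrt{41} \approx 427.02$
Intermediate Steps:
$M{\left(x,c \right)} = \sqrt{c^{2} + x^{2}}$
$395 + 5 M{\left(4,-5 \right)} = 395 + 5 \sqrt{\left(-5\right)^{2} + 4^{2}} = 395 + 5 \sqrt{25 + 16} = 395 + 5 \sqrt{41}$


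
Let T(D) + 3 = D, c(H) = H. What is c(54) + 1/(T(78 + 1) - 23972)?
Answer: 1290383/23896 ≈ 54.000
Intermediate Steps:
T(D) = -3 + D
c(54) + 1/(T(78 + 1) - 23972) = 54 + 1/((-3 + (78 + 1)) - 23972) = 54 + 1/((-3 + 79) - 23972) = 54 + 1/(76 - 23972) = 54 + 1/(-23896) = 54 - 1/23896 = 1290383/23896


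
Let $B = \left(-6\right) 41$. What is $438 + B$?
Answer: $192$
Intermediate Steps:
$B = -246$
$438 + B = 438 - 246 = 192$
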